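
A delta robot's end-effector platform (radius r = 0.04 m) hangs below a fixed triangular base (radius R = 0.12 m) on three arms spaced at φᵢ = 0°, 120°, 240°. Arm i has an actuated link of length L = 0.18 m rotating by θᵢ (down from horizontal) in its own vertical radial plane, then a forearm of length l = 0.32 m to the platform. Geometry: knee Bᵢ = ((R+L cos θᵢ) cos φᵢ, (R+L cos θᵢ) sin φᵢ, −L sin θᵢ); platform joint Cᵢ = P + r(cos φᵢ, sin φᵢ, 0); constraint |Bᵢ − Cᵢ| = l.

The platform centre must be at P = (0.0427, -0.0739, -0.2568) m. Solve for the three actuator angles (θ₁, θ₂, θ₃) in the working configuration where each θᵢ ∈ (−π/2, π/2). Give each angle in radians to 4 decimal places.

θ₁ = 0.1742, θ₂ = 0.7855, θ₃ = 0.1745

arm 1 (φ=0.0°): x'=0.0427, y'=-0.0739
  A cos θ + B sin θ = C:  0.0373·cos θ + -0.2568·sin θ = -0.0078
  θ1 = atan2(B,A) + arccos(C/0.2595) = 0.1742
rotate P by −φ2: (-0.0853, 0.0000, -0.2568)
  e−x'=0.1653;  (l²−L²−(e−x')²−y'²−z²)/2L = -0.0647
  θ2 = atan2(B,A) + arccos(C/0.3054) = 0.7855
arm 3 (φ=240.0°): x'=0.0426, y'=0.0739
  e−x'=0.0374;  (l²−L²−(e−x')²−y'²−z²)/2L = -0.0078
  γ=atan2(-0.2568,0.0374)=-1.4264;  ψ=arccos(-0.0300)=1.6008;  θ3=γ+ψ≈0.1745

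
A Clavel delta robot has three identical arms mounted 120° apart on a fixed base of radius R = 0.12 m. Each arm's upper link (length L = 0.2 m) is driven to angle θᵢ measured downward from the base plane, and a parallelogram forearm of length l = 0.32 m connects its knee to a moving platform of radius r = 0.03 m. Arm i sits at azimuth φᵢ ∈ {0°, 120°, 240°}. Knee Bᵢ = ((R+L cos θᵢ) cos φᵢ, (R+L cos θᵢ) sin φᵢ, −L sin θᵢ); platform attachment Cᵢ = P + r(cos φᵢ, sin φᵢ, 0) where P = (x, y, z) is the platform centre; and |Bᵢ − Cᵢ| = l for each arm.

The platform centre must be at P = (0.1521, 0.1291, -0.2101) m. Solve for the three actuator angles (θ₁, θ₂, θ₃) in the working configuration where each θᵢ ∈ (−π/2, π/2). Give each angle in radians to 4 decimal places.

φ1=0.0° → target in arm frame (0.1521, 0.1291)
  A=-0.0621, B=-0.2101, C=(l²−L²−A²−y'²−z²)/(2L)=-0.0057
  θ1 = atan2(B,A) + arccos(C/0.2191) = -0.2615
rotate P by −φ2: (0.0358, -0.1963, -0.2101)
  e−x'=0.0542;  (l²−L²−(e−x')²−y'²−z²)/2L = -0.0580
  γ=atan2(-0.2101,0.0542)=-1.3181;  ψ=arccos(-0.2674)=1.8415;  θ2=γ+ψ≈0.5233
φ3=240.0° → target in arm frame (-0.1879, 0.0672)
  e−x'=0.2779;  (l²−L²−(e−x')²−y'²−z²)/2L = -0.1586
  √(A²+B²)=0.3483;  θ3 = -0.6474+2.0436 ≈ 1.3962

θ₁ = -0.2615, θ₂ = 0.5233, θ₃ = 1.3962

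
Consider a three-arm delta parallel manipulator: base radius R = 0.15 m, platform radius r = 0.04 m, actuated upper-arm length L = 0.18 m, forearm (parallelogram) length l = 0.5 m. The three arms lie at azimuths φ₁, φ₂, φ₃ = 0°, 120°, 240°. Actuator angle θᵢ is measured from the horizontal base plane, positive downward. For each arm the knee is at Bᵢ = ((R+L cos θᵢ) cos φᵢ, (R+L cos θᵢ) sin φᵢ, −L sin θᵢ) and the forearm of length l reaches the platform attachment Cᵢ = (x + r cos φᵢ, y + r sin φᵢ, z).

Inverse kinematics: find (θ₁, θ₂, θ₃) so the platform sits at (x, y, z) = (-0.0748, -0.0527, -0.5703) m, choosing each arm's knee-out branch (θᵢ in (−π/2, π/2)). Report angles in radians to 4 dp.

φ1=0.0° → target in arm frame (-0.0748, -0.0527)
  e−x'=0.1848;  (l²−L²−(e−x')²−y'²−z²)/2L = -0.4016
  γ=atan2(-0.5703,0.1848)=-1.2574;  ψ=arccos(-0.6699)=2.3048;  θ1=γ+ψ≈1.0474
φ2=120.0° → target in arm frame (-0.0082, 0.0911)
  A cos θ + B sin θ = C:  0.1182·cos θ + -0.5703·sin θ = -0.3609
  γ=atan2(-0.5703,0.1182)=-1.3664;  ψ=arccos(-0.6197)=2.2391;  θ2=γ+ψ≈0.8727
rotate P by −φ3: (0.0830, -0.0384, -0.5703)
  A=0.0270, B=-0.5703, C=(l²−L²−A²−y'²−z²)/(2L)=-0.3051
  γ=atan2(-0.5703,0.0270)=-1.5236;  ψ=arccos(-0.5344)=2.1346;  θ3=γ+ψ≈0.6111

θ₁ = 1.0474, θ₂ = 0.8727, θ₃ = 0.6111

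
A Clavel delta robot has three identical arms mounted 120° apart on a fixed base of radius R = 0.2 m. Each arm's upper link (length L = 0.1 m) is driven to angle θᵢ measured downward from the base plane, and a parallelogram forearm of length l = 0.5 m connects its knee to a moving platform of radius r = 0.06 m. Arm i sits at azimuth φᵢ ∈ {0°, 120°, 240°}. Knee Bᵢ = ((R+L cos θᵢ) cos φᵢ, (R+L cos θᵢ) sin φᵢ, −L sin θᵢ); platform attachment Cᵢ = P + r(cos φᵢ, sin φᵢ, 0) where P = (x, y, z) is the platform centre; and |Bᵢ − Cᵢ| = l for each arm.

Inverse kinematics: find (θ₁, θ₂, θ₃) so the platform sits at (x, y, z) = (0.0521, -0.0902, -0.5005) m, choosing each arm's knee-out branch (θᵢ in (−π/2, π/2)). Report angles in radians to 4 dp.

θ₁ = 0.4362, θ₂ = 1.1348, θ₃ = 0.4364

arm 1 (φ=0.0°): x'=0.0521, y'=-0.0902
  A=0.0879, B=-0.5005, C=(l²−L²−A²−y'²−z²)/(2L)=-0.1318
  γ=atan2(-0.5005,0.0879)=-1.3969;  ψ=arccos(-0.2594)=1.8332;  θ1=γ+ψ≈0.4362
φ2=120.0° → target in arm frame (-0.1042, 0.0000)
  A cos θ + B sin θ = C:  0.2442·cos θ + -0.5005·sin θ = -0.3506
  √(A²+B²)=0.5569;  θ2 = -1.1169+2.2518 ≈ 1.1348
rotate P by −φ3: (0.0521, 0.0902, -0.5005)
  A=0.0879, B=-0.5005, C=(l²−L²−A²−y'²−z²)/(2L)=-0.1319
  √(A²+B²)=0.5082;  θ3 = -1.3969+1.8333 ≈ 0.4364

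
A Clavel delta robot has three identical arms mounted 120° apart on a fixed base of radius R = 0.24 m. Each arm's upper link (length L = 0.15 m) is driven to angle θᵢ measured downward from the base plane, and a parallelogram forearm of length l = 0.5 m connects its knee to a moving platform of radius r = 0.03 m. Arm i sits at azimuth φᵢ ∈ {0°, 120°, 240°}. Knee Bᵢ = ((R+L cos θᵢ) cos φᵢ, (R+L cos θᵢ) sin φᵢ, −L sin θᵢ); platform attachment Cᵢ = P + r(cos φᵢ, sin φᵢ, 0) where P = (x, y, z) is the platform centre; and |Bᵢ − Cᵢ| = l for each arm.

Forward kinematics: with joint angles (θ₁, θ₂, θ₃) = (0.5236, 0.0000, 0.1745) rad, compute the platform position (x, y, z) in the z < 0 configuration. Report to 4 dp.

(-0.0534, 0.0167, -0.3833)

arm 1 at φ=0.0°: e+L cos θ1 = 0.3399;  O1 = (0.3399, 0.0000, -0.0750)
φ2=120.0°: virtual centre (-0.1800, 0.3118, 0.0000), radius l
φ3=240.0°: virtual centre (-0.1789, -0.3098, -0.0260), radius l
eliminate P² terms by subtracting sphere 1 from 2 and 3
[-1.0398 0.6235 0.1500]·P = 0.0084;  [-1.0375 -0.6196 0.0979]·P = 0.0075
det = 1.2912;  x = -0.0077+0.1193z,  y = 0.0008+-0.0417z
sphere 1 gives Az²+Bz+C=0 with A=1.0160, B=0.0670, C=-0.1236;  B²−4AC=0.5067;  roots -0.3833, 0.3173;  negative root z = -0.3833
x = -0.0534, y = 0.0167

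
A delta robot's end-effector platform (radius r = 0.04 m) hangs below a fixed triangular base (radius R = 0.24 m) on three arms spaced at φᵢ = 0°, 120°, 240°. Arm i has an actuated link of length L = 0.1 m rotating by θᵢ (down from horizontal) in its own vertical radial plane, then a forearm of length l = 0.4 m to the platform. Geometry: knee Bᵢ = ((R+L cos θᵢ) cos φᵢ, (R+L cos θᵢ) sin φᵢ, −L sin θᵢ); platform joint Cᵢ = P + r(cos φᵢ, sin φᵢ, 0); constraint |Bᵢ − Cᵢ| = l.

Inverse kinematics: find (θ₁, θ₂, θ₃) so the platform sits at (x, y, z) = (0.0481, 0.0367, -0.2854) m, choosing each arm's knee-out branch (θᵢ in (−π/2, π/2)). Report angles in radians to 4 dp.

θ₁ = -0.2620, θ₂ = 0.1742, θ₃ = 0.6975

arm 1 (φ=0.0°): x'=0.0481, y'=0.0367
  A=0.1519, B=-0.2854, C=(l²−L²−A²−y'²−z²)/(2L)=0.2206
  θ1 = atan2(B,A) + arccos(C/0.3233) = -0.2620
rotate P by −φ2: (0.0077, -0.0600, -0.2854)
  e−x'=0.1923;  (l²−L²−(e−x')²−y'²−z²)/2L = 0.1399
  √(A²+B²)=0.3441;  θ2 = -0.9780+1.1521 ≈ 0.1742
arm 3 (φ=240.0°): x'=-0.0558, y'=0.0233
  A cos θ + B sin θ = C:  0.2558·cos θ + -0.2854·sin θ = 0.0128
  √(A²+B²)=0.3833;  θ3 = -0.8400+1.5375 ≈ 0.6975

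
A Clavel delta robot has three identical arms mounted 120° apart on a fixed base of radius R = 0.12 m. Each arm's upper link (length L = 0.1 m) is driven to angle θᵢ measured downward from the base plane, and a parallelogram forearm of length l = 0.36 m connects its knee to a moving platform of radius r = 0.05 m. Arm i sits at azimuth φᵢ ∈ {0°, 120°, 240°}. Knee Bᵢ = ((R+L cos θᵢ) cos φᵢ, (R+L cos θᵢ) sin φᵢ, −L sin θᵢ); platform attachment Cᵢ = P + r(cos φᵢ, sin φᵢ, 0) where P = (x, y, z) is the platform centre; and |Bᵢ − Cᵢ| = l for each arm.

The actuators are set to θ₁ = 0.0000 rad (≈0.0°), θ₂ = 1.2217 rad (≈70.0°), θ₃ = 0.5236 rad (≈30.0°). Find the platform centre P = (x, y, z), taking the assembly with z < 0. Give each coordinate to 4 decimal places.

(0.1264, -0.0978, -0.3437)

arm 1 at φ=0.0°: e+L cos θ1 = 0.1700;  S1 = (0.1700, 0.0000, 0.0000)
φ2=120.0°: virtual centre (-0.0521, 0.0902, -0.0940), radius l
φ3=240.0°: virtual centre (-0.0783, -0.1356, -0.0500), radius l
subtract pairs → two planes through P
linear system: -0.4442x+0.1805y = -0.0092−-0.1879z; -0.4966x+-0.2712y = -0.0019−-0.1000z
det = 0.2101;  x = 0.0135+-0.3285z,  y = -0.0178+0.2328z
quadratic in z: (1.1621)z²+(0.0945)z+(-0.1048)=0, √Δ=0.7043 → z ∈ {-0.3437, 0.2624}; z = -0.3437 (taking z<0)
x = 0.1264, y = -0.0978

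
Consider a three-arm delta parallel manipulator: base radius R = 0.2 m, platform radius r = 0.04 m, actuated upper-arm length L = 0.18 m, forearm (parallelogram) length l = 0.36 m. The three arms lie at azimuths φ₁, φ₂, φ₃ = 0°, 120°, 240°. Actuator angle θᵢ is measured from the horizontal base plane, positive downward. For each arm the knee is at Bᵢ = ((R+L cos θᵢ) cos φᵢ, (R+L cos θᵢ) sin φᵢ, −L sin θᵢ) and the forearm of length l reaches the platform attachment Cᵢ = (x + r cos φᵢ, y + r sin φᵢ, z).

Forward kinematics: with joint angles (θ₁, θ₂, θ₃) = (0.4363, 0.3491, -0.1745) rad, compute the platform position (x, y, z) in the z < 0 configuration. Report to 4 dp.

φ1=0.0°: virtual centre (0.3231, 0.0000, -0.0761), radius l
φ2=120.0°: virtual centre (-0.1646, 0.2850, -0.0616), radius l
φ3=240.0°: virtual centre (-0.1686, -0.2921, 0.0313), radius l
eliminate P² terms by subtracting sphere 1 from 2 and 3
[-0.9754 0.5701 0.0290]·P = 0.0019;  [-0.9835 -0.5842 0.2146]·P = 0.0045
det = 1.1305;  x = -0.0033+0.1232z,  y = -0.0022+0.1600z
into |P−centre ₁|² = l²: 1.0408z² + 0.0710z + -0.0173 = 0;  Δ = 0.0769;  z = -0.1673 or 0.0991 → z<0 root = -0.1673
x = -0.0239, y = -0.0290

(-0.0239, -0.0290, -0.1673)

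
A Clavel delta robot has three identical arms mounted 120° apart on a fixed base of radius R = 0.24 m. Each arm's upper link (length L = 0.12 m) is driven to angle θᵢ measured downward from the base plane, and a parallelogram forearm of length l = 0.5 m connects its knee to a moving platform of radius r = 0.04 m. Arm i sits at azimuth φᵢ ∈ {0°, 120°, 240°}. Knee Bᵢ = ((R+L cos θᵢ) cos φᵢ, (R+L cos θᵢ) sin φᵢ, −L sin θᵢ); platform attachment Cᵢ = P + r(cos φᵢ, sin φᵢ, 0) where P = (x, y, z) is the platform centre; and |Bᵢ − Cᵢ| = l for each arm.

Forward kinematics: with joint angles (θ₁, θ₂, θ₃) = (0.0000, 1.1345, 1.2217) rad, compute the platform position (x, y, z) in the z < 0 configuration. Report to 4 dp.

(0.1512, 0.0107, -0.4705)

φ1=0.0°: virtual centre (0.3200, 0.0000, 0.0000), radius l
φ2=120.0°: virtual centre (-0.1254, 0.2171, -0.1088), radius l
centre 3 = (0.2410·cos240.0°, 0.2410·sin240.0°, -0.1128) = (-0.1205, -0.2088, -0.1128)
subtract pairs → two planes through P
[-0.8907 0.4342 -0.2175]·P = -0.0277;  [-0.8810 -0.4175 -0.2255]·P = -0.0316
det = 0.7545;  x = 0.0335+-0.2502z,  y = 0.0049+-0.0122z
quadratic in z: (1.0627)z²+(0.1432)z+(-0.1679)=0, √Δ=0.8569 → z ∈ {-0.4705, 0.3358}; z = -0.4705 (taking z<0)
x = 0.1512, y = 0.0107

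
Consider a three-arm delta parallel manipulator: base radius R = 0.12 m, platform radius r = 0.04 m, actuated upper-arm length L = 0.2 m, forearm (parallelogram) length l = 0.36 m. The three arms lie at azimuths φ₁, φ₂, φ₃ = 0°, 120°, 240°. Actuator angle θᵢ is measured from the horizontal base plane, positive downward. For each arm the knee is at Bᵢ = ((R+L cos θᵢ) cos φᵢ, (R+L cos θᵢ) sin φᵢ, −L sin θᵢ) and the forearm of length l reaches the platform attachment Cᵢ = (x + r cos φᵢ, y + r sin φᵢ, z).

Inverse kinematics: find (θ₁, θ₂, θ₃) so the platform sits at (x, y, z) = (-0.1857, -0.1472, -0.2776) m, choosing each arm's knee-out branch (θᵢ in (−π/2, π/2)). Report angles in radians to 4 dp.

θ₁ = 1.3088, θ₂ = 0.8723, θ₃ = -0.3491

φ1=0.0° → target in arm frame (-0.1857, -0.1472)
  A cos θ + B sin θ = C:  0.2657·cos θ + -0.2776·sin θ = -0.1993
  θ1 = atan2(B,A) + arccos(C/0.3843) = 1.3088
arm 2 (φ=120.0°): x'=-0.0346, y'=0.2344
  A cos θ + B sin θ = C:  0.1146·cos θ + -0.2776·sin θ = -0.1389
  θ2 = atan2(B,A) + arccos(C/0.3003) = 0.8723
rotate P by −φ3: (0.2203, -0.0872, -0.2776)
  A cos θ + B sin θ = C:  -0.1403·cos θ + -0.2776·sin θ = -0.0369
  θ3 = atan2(B,A) + arccos(C/0.3111) = -0.3491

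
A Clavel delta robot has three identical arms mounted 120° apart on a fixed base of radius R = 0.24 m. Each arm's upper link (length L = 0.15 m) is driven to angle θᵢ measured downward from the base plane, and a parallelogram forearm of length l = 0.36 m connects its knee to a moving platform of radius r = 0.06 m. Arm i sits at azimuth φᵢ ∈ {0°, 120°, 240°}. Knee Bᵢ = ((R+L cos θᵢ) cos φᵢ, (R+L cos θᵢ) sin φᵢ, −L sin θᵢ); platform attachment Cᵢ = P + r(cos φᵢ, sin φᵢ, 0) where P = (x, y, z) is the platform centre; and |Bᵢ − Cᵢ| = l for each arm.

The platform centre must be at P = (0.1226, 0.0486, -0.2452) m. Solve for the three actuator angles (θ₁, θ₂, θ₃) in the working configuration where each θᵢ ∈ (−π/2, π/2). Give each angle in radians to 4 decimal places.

θ₁ = -0.3487, θ₂ = 0.7851, θ₃ = 1.2216

φ1=0.0° → target in arm frame (0.1226, 0.0486)
  A cos θ + B sin θ = C:  0.0574·cos θ + -0.2452·sin θ = 0.1377
  γ=atan2(-0.2452,0.0574)=-1.3408;  ψ=arccos(0.5469)=0.9921;  θ1=γ+ψ≈-0.3487
rotate P by −φ2: (-0.0192, -0.1305, -0.2452)
  A=0.1992, B=-0.2452, C=(l²−L²−A²−y'²−z²)/(2L)=-0.0324
  √(A²+B²)=0.3159;  θ2 = -0.8885+1.6737 ≈ 0.7851
φ3=240.0° → target in arm frame (-0.1034, 0.0819)
  A cos θ + B sin θ = C:  0.2834·cos θ + -0.2452·sin θ = -0.1335
  γ=atan2(-0.2452,0.2834)=-0.7133;  ψ=arccos(-0.3561)=1.9349;  θ3=γ+ψ≈1.2216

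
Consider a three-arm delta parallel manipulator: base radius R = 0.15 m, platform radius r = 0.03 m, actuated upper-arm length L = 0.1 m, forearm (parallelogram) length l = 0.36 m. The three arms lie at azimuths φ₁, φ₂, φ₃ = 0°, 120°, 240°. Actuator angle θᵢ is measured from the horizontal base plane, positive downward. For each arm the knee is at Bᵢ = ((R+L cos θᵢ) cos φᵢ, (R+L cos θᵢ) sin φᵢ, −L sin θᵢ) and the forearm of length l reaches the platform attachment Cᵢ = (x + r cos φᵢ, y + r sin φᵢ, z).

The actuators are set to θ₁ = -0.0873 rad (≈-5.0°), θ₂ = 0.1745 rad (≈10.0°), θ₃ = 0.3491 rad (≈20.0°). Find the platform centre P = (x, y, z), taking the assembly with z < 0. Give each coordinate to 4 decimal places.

arm 1 at φ=0.0°: e+L cos θ1 = 0.2196;  S1 = (0.2196, 0.0000, 0.0087)
S2 = (0.2185·cos120.0°, 0.2185·sin120.0°, -0.0174) = (-0.1092, 0.1892, -0.0174)
φ3=240.0°: virtual centre (-0.1070, -0.1853, -0.0342), radius l
|S₂|²−|S₁|² = -0.0003;  |S₃|²−|S₁|² = -0.0014
plane₁₂: -0.6577x+0.3784y+-0.0522z = -0.0003
Cramer: x(z) = 0.0013-0.1055z;  y(z) = 0.0015-0.0456z
quadratic in z: (1.0132)z²+(0.0285)z+(-0.0818)=0, √Δ=0.5766 → z ∈ {-0.2986, 0.2705}; z = -0.2986 (taking z<0)
x = 0.0328, y = 0.0151

(0.0328, 0.0151, -0.2986)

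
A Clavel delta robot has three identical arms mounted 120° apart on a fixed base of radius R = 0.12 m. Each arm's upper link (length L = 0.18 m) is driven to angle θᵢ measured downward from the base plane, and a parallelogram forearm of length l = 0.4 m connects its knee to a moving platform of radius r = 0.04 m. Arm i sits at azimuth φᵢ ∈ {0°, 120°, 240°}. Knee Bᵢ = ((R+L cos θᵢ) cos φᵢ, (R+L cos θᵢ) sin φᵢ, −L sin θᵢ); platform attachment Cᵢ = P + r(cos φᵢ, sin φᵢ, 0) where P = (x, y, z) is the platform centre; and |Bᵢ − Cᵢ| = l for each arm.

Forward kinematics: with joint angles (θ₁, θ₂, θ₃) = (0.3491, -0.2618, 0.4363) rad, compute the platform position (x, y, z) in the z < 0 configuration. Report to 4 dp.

S1 = (0.2491·cos0.0°, 0.2491·sin0.0°, -0.0616) = (0.2491, 0.0000, -0.0616)
φ2=120.0°: virtual centre (-0.1269, 0.2199, 0.0466), radius l
arm 3 at φ=240.0°: ρ3 = 0.2431;  S3 = (-0.1216, -0.2106, -0.0761)
subtract pairs → two planes through P
plane₁₂: -0.7522x+0.4397y+0.2163z = 0.0008
det = 0.6428;  x = 0.0002+0.1219z,  y = 0.0020+-0.2834z
quadratic in z: (1.0952)z²+(0.0613)z+(-0.0942)=0, √Δ=0.6454 → z ∈ {-0.3226, 0.2666}; z = -0.3226 (taking z<0)
x = -0.0392, y = 0.0934

(-0.0392, 0.0934, -0.3226)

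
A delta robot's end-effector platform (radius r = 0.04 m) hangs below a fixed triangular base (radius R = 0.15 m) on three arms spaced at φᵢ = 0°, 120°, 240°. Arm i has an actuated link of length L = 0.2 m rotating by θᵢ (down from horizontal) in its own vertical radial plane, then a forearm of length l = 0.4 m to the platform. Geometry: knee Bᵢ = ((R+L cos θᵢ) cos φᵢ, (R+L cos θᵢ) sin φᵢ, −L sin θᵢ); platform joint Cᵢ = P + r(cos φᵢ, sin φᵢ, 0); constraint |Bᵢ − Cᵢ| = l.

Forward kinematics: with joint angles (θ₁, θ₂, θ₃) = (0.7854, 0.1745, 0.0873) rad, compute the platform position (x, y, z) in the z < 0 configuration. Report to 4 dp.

(-0.1064, -0.0106, -0.3200)

S1 = (0.2514·cos0.0°, 0.2514·sin0.0°, -0.1414) = (0.2514, 0.0000, -0.1414)
arm 2 at φ=120.0°: (R−r)+L cos θ2 = 0.3070;  S2 = (-0.1535, 0.2658, -0.0347)
φ3=240.0°: virtual centre (-0.1546, -0.2678, -0.0174), radius l
subtract pairs → two planes through P
[-0.8098 0.5317 0.2134]·P = 0.0122;  [-0.8121 -0.5356 0.2480]·P = 0.0127
Cramer: x(z) = -0.0154+0.2844z;  y(z) = -0.0004+0.0318z
quadratic in z: (1.0819)z²+(0.1311)z+(-0.0688)=0, √Δ=0.5612 → z ∈ {-0.3200, 0.1988}; z = -0.3200 (taking z<0)
x = -0.1064, y = -0.0106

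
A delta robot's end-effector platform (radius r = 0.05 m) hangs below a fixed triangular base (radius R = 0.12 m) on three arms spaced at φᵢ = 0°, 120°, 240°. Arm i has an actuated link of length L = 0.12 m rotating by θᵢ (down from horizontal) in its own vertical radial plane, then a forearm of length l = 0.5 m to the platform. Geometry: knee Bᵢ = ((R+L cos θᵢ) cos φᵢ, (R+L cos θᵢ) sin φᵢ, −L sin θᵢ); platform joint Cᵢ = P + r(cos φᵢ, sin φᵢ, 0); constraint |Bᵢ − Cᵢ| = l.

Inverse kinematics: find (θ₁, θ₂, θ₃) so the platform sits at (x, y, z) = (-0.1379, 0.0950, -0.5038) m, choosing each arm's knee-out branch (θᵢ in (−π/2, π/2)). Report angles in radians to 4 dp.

θ₁ = 0.9603, θ₂ = 0.0875, θ₃ = 0.6113

φ1=0.0° → target in arm frame (-0.1379, 0.0950)
  A=0.2079, B=-0.5038, C=(l²−L²−A²−y'²−z²)/(2L)=-0.2936
  √(A²+B²)=0.5450;  θ1 = -1.1794+2.1397 ≈ 0.9603
φ2=120.0° → target in arm frame (0.1512, 0.0719)
  e−x'=-0.0812;  (l²−L²−(e−x')²−y'²−z²)/2L = -0.1249
  √(A²+B²)=0.5103;  θ2 = -1.7306+1.8181 ≈ 0.0875
φ3=240.0° → target in arm frame (-0.0133, -0.1669)
  A=0.0833, B=-0.5038, C=(l²−L²−A²−y'²−z²)/(2L)=-0.2209
  γ=atan2(-0.5038,0.0833)=-1.4069;  ψ=arccos(-0.4326)=2.0182;  θ3=γ+ψ≈0.6113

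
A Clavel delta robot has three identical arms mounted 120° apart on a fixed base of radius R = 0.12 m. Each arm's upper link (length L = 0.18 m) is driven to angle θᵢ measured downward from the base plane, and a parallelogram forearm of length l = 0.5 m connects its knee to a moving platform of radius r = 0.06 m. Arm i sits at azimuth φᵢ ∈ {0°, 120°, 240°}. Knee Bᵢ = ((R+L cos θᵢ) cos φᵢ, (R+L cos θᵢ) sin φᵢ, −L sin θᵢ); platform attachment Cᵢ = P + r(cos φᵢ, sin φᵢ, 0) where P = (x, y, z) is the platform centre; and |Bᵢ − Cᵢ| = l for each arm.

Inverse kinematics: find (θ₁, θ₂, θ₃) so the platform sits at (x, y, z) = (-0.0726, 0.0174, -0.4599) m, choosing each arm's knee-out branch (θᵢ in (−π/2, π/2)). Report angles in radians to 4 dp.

rotate P by −φ1: (-0.0726, 0.0174, -0.4599)
  A cos θ + B sin θ = C:  0.1326·cos θ + -0.4599·sin θ = -0.0328
  √(A²+B²)=0.4786;  θ1 = -1.2901+1.6393 ≈ 0.3492
rotate P by −φ2: (0.0514, 0.0542, -0.4599)
  A cos θ + B sin θ = C:  0.0086·cos θ + -0.4599·sin θ = 0.0086
  θ2 = atan2(B,A) + arccos(C/0.4600) = 0.0001
rotate P by −φ3: (0.0212, -0.0716, -0.4599)
  A cos θ + B sin θ = C:  0.0388·cos θ + -0.4599·sin θ = -0.0015
  θ3 = atan2(B,A) + arccos(C/0.4615) = 0.0873

θ₁ = 0.3492, θ₂ = 0.0001, θ₃ = 0.0873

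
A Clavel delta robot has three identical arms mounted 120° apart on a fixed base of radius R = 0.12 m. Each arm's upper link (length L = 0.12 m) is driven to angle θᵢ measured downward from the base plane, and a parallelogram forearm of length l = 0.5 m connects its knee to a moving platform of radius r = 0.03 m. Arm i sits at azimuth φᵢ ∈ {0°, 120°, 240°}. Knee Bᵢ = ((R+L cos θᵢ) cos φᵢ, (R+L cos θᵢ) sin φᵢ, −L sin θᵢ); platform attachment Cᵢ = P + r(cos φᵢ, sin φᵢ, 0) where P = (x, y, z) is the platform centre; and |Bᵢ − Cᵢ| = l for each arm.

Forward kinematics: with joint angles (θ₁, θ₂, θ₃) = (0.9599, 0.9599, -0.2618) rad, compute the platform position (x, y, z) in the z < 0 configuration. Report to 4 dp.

arm 1 at φ=0.0°: ρ1 = 0.1588;  S1 = (0.1588, 0.0000, -0.0983)
arm 2 at φ=120.0°: ρ2 = 0.1588;  S2 = (-0.0794, 0.1376, -0.0983)
arm 3 at φ=240.0°: ρ3 = 0.2059;  S3 = (-0.1030, -0.1783, 0.0311)
subtract pairs → two planes through P
[-0.4765 0.2751 0.0000]·P = 0.0000;  [-0.5236 -0.3566 0.2587]·P = 0.0085
det = 0.3140;  x = -0.0074+0.2267z,  y = -0.0129+0.3926z
sphere 1 gives Az²+Bz+C=0 with A=1.2055, B=0.1111, C=-0.2125;  B²−4AC=1.0372;  roots -0.4685, 0.3763;  negative root z = -0.4685
x = -0.1136, y = -0.1968

(-0.1136, -0.1968, -0.4685)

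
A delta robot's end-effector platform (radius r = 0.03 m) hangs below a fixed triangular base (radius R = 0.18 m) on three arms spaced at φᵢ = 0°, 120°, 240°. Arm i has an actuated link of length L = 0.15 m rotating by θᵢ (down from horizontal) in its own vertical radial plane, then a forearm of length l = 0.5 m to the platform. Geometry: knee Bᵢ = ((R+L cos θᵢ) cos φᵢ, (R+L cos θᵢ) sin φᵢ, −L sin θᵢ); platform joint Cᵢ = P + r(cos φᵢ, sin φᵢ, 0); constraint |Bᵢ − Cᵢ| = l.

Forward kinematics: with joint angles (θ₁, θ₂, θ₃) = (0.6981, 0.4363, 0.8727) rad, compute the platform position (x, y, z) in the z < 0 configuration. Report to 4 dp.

(-0.0068, 0.0696, -0.5103)

centre 1 = (0.2649·cos0.0°, 0.2649·sin0.0°, -0.0964) = (0.2649, 0.0000, -0.0964)
φ2=120.0°: virtual centre (-0.1430, 0.2476, -0.0634), radius l
centre 3 = (0.2464·cos240.0°, 0.2464·sin240.0°, -0.1149) = (-0.1232, -0.2134, -0.1149)
eliminate P² terms by subtracting sphere 1 from 2 and 3
[-0.8158 0.4953 0.0661]·P = 0.0063;  [-0.7762 -0.4268 -0.0370]·P = -0.0055
Cramer: x(z) = 0.0001+0.0135z;  y(z) = 0.0129-0.1112z
quadratic in z: (1.0125)z²+(0.1828)z+(-0.1704)=0, √Δ=0.8506 → z ∈ {-0.5103, 0.3298}; z = -0.5103 (taking z<0)
x = -0.0068, y = 0.0696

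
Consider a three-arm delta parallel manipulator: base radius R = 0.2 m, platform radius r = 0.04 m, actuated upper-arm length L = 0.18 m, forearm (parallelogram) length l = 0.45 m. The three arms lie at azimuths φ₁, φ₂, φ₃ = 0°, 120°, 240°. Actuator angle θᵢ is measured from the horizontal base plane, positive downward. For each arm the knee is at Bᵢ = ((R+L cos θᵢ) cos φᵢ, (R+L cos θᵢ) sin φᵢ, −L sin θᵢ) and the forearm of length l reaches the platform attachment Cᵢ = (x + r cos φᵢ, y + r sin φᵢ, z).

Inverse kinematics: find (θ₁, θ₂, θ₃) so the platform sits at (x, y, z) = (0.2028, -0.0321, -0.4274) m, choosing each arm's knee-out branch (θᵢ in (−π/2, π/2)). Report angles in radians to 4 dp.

rotate P by −φ1: (0.2028, -0.0321, -0.4274)
  A cos θ + B sin θ = C:  -0.0428·cos θ + -0.4274·sin θ = -0.0429
  √(A²+B²)=0.4295;  θ1 = -1.6706+1.6708 ≈ 0.0002
arm 2 (φ=120.0°): x'=-0.1292, y'=-0.1596
  A=0.2892, B=-0.4274, C=(l²−L²−A²−y'²−z²)/(2L)=-0.3380
  √(A²+B²)=0.5160;  θ2 = -0.9759+2.2849 ≈ 1.3090
rotate P by −φ3: (-0.0736, 0.1917, -0.4274)
  A=0.2336, B=-0.4274, C=(l²−L²−A²−y'²−z²)/(2L)=-0.2886
  θ3 = atan2(B,A) + arccos(C/0.4871) = 1.1343

θ₁ = 0.0002, θ₂ = 1.3090, θ₃ = 1.1343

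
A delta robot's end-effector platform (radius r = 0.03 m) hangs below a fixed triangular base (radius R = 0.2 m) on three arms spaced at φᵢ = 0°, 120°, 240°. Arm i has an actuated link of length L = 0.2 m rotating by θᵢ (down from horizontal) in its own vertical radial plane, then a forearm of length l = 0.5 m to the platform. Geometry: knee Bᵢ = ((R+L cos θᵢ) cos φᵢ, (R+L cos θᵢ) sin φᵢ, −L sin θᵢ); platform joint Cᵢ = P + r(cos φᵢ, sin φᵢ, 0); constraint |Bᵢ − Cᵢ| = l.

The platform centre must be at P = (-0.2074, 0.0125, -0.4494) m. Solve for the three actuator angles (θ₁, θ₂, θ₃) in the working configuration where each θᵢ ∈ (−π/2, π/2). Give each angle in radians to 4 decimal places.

θ₁ = 1.3089, θ₂ = 0.2618, θ₃ = 0.3489

rotate P by −φ1: (-0.2074, 0.0125, -0.4494)
  e−x'=0.3774;  (l²−L²−(e−x')²−y'²−z²)/2L = -0.3364
  γ=atan2(-0.4494,0.3774)=-0.8723;  ψ=arccos(-0.5732)=2.1812;  θ1=γ+ψ≈1.3089
arm 2 (φ=120.0°): x'=0.1145, y'=0.1734
  A cos θ + B sin θ = C:  0.0555·cos θ + -0.4494·sin θ = -0.0627
  γ=atan2(-0.4494,0.0555)=-1.4480;  ψ=arccos(-0.1385)=1.7098;  θ2=γ+ψ≈0.2618
rotate P by −φ3: (0.0929, -0.1859, -0.4494)
  A cos θ + B sin θ = C:  0.0771·cos θ + -0.4494·sin θ = -0.0811
  γ=atan2(-0.4494,0.0771)=-1.4008;  ψ=arccos(-0.1779)=1.7497;  θ3=γ+ψ≈0.3489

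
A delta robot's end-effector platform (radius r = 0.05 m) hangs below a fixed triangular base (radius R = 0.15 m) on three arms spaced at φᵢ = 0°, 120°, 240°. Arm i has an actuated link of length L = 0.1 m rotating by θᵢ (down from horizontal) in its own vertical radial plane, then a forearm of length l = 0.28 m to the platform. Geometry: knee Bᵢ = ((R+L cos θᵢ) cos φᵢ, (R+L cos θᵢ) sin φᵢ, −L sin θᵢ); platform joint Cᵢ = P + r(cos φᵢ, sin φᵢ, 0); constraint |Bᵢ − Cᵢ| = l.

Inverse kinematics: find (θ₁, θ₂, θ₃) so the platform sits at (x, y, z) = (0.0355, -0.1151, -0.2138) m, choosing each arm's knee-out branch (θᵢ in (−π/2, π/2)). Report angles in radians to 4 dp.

θ₁ = 0.1745, θ₂ = 1.2217, θ₃ = -0.2620

rotate P by −φ1: (0.0355, -0.1151, -0.2138)
  A cos θ + B sin θ = C:  0.0645·cos θ + -0.2138·sin θ = 0.0264
  γ=atan2(-0.2138,0.0645)=-1.2778;  ψ=arccos(0.1182)=1.4523;  θ1=γ+ψ≈0.1745
rotate P by −φ2: (-0.1174, 0.0268, -0.2138)
  A cos θ + B sin θ = C:  0.2174·cos θ + -0.2138·sin θ = -0.1265
  θ2 = atan2(B,A) + arccos(C/0.3049) = 1.2217
rotate P by −φ3: (0.0819, 0.0883, -0.2138)
  e−x'=0.0181;  (l²−L²−(e−x')²−y'²−z²)/2L = 0.0728
  γ=atan2(-0.2138,0.0181)=-1.4865;  ψ=arccos(0.3395)=1.2245;  θ3=γ+ψ≈-0.2620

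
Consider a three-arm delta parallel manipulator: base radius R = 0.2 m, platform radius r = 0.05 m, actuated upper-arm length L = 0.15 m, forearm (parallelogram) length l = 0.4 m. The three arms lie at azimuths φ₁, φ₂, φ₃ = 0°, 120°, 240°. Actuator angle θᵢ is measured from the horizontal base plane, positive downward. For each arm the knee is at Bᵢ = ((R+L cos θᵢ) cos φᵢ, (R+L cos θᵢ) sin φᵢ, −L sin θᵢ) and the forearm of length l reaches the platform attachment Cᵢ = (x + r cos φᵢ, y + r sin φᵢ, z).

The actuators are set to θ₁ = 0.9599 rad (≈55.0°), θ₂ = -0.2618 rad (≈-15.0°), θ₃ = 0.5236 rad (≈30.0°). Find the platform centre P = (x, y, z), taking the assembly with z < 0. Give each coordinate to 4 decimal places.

φ1=0.0°: virtual centre (0.2360, 0.0000, -0.1229), radius l
O2 = (0.2949·cos120.0°, 0.2949·sin120.0°, 0.0388) = (-0.1474, 0.2554, 0.0388)
arm 3 at φ=240.0°: ρ3 = 0.2799;  O3 = (-0.1400, -0.2424, -0.0750)
eliminate P² terms by subtracting sphere 1 from 2 and 3
linear system: -0.7670x+0.5108y = 0.0177−0.3234z; -0.7520x+-0.4848y = 0.0132−0.0957z
det = 0.7559;  x = -0.0202+0.2721z,  y = 0.0042+-0.2246z
sphere 1 gives Az²+Bz+C=0 with A=1.1245, B=0.1044, C=-0.0792;  B²−4AC=0.3672;  roots -0.3159, 0.2230;  negative root z = -0.3159
x = -0.1062, y = 0.0751

(-0.1062, 0.0751, -0.3159)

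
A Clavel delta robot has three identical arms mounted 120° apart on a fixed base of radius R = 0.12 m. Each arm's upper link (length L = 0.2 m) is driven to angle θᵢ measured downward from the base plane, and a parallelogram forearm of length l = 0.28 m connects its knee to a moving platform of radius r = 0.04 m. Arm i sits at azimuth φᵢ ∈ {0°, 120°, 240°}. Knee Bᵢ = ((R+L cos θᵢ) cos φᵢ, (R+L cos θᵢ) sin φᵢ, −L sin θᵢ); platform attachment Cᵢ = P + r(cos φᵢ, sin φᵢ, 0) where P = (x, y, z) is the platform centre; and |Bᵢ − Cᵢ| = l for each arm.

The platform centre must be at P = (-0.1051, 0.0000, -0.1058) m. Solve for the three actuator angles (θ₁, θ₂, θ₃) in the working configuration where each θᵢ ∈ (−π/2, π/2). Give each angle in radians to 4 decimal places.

θ₁ = 1.1344, θ₂ = -0.1747, θ₃ = -0.1747

arm 1 (φ=0.0°): x'=-0.1051, y'=0.0000
  e−x'=0.1851;  (l²−L²−(e−x')²−y'²−z²)/2L = -0.0176
  √(A²+B²)=0.2132;  θ1 = -0.5193+1.6536 ≈ 1.1344
rotate P by −φ2: (0.0525, 0.0910, -0.1058)
  e−x'=0.0275;  (l²−L²−(e−x')²−y'²−z²)/2L = 0.0454
  √(A²+B²)=0.1093;  θ2 = -1.3169+1.1422 ≈ -0.1747
rotate P by −φ3: (0.0526, -0.0910, -0.1058)
  A=0.0274, B=-0.1058, C=(l²−L²−A²−y'²−z²)/(2L)=0.0454
  θ3 = atan2(B,A) + arccos(C/0.1093) = -0.1747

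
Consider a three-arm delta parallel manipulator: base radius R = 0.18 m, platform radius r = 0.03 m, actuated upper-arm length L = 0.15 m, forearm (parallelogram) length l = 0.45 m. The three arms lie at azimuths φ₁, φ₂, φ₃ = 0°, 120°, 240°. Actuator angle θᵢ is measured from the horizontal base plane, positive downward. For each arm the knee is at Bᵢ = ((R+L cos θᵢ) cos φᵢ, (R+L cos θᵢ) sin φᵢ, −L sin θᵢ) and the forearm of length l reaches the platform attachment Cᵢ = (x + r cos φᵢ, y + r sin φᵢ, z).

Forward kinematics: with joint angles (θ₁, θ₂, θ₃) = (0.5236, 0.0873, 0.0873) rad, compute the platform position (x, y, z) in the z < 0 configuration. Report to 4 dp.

(-0.0601, 0.0000, -0.3698)

centre 1 = (0.2799·cos0.0°, 0.2799·sin0.0°, -0.0750) = (0.2799, 0.0000, -0.0750)
φ2=120.0°: virtual centre (-0.1497, 0.2593, -0.0131), radius l
φ3=240.0°: virtual centre (-0.1497, -0.2593, -0.0131), radius l
|centre ₂|²−|centre ₁|² = 0.0059;  |centre ₃|²−|centre ₁|² = 0.0059
[-0.8592 0.5186 0.1238]·P = 0.0059;  [-0.8592 -0.5186 0.1238]·P = 0.0059
det = 0.8912;  x = -0.0068+0.1441z,  y = 0.0000+0.0000z
into |P−centre ₁|² = l²: 1.0208z² + 0.0673z + -0.1147 = 0;  Δ = 0.4727;  z = -0.3698 or 0.3038 → z<0 root = -0.3698
x = -0.0601, y = 0.0000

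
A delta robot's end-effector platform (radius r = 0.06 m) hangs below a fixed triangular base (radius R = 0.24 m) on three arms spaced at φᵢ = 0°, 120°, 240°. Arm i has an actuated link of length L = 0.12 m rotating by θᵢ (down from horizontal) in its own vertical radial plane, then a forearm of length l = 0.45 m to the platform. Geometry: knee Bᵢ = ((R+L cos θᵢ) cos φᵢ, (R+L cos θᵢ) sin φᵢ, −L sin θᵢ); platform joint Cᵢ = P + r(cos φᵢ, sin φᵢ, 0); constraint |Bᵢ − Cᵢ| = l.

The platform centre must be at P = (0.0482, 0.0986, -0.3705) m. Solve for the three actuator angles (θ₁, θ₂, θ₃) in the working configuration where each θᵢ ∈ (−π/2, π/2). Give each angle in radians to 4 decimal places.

θ₁ = 0.0875, θ₂ = 0.0005, θ₃ = 0.9603

φ1=0.0° → target in arm frame (0.0482, 0.0986)
  A=0.1318, B=-0.3705, C=(l²−L²−A²−y'²−z²)/(2L)=0.0989
  θ1 = atan2(B,A) + arccos(C/0.3932) = 0.0875
φ2=120.0° → target in arm frame (0.0613, -0.0910)
  e−x'=0.1187;  (l²−L²−(e−x')²−y'²−z²)/2L = 0.1185
  θ2 = atan2(B,A) + arccos(C/0.3891) = 0.0005
rotate P by −φ3: (-0.1095, -0.0076, -0.3705)
  A cos θ + B sin θ = C:  0.2895·cos θ + -0.3705·sin θ = -0.1376
  γ=atan2(-0.3705,0.2895)=-0.9075;  ψ=arccos(-0.2927)=1.8679;  θ3=γ+ψ≈0.9603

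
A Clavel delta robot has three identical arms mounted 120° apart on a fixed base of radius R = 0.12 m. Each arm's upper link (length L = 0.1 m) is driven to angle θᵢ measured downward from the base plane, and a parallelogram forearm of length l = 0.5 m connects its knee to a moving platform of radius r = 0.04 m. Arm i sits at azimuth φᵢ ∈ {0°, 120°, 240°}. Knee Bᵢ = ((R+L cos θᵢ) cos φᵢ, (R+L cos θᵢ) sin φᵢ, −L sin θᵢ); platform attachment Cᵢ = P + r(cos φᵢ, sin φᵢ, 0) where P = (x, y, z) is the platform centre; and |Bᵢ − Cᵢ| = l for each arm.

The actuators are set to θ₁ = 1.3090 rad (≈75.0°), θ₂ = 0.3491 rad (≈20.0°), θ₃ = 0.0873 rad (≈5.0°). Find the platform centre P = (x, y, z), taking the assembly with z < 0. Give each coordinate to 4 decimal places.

φ1=0.0°: virtual centre (0.1059, 0.0000, -0.0966), radius l
O2 = (0.1740·cos120.0°, 0.1740·sin120.0°, -0.0342) = (-0.0870, 0.1507, -0.0342)
φ3=240.0°: virtual centre (-0.0898, -0.1556, -0.0087), radius l
subtract pairs → two planes through P
linear system: -0.3857x+0.3013y = 0.0109−0.1248z; -0.3914x+-0.3111y = 0.0118−0.1757z
Cramer: x(z) = -0.0292+0.3857z;  y(z) = -0.0012+0.0797z
quadratic in z: (1.1551)z²+(0.0888)z+(-0.2224)=0, √Δ=1.0176 → z ∈ {-0.4789, 0.4021}; z = -0.4789 (taking z<0)
x = -0.2139, y = -0.0394

(-0.2139, -0.0394, -0.4789)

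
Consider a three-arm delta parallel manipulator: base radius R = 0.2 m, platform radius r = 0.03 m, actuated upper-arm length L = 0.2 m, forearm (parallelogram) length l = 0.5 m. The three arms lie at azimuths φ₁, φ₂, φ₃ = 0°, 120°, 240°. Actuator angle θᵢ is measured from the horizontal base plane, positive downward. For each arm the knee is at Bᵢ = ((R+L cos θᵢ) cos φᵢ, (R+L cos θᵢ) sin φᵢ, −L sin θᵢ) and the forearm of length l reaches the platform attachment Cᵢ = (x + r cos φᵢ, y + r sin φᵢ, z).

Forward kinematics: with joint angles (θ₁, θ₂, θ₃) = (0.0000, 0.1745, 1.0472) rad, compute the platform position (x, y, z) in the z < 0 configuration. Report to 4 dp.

φ1=0.0°: virtual centre (0.3700, 0.0000, 0.0000), radius l
arm 2 at φ=120.0°: (R−r)+L cos θ2 = 0.3670;  O2 = (-0.1835, 0.3178, -0.0347)
O3 = (0.2700·cos240.0°, 0.2700·sin240.0°, -0.1732) = (-0.1350, -0.2338, -0.1732)
subtract pairs → two planes through P
plane₁₂: -1.1070x+0.6356y+-0.0694z = -0.0010
det = 1.1596;  x = 0.0191+-0.2179z,  y = 0.0316+-0.2702z
sphere 1 gives Az²+Bz+C=0 with A=1.1205, B=0.1359, C=-0.1258;  B²−4AC=0.5825;  roots -0.4012, 0.2799;  negative root z = -0.4012
x = 0.1065, y = 0.1400

(0.1065, 0.1400, -0.4012)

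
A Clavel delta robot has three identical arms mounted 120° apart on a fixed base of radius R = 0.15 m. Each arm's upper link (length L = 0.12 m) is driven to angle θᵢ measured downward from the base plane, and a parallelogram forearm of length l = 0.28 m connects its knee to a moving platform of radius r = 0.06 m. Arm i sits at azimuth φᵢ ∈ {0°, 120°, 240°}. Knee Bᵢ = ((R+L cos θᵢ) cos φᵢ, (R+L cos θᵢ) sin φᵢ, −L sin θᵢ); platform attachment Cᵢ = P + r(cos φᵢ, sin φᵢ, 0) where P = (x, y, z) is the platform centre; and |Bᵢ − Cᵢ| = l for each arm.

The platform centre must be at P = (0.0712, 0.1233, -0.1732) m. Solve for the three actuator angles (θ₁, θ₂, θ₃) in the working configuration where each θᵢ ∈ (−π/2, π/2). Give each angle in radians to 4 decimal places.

θ₁ = -0.3488, θ₂ = -0.3486, θ₃ = 1.2219

rotate P by −φ1: (0.0712, 0.1233, -0.1732)
  A=0.0188, B=-0.1732, C=(l²−L²−A²−y'²−z²)/(2L)=0.0769
  θ1 = atan2(B,A) + arccos(C/0.1742) = -0.3488
arm 2 (φ=120.0°): x'=0.0712, y'=-0.1233
  e−x'=0.0188;  (l²−L²−(e−x')²−y'²−z²)/2L = 0.0768
  √(A²+B²)=0.1742;  θ2 = -1.4626+1.1140 ≈ -0.3486
φ3=240.0° → target in arm frame (-0.1424, 0.0000)
  e−x'=0.2324;  (l²−L²−(e−x')²−y'²−z²)/2L = -0.0833
  √(A²+B²)=0.2898;  θ3 = -0.6405+1.8624 ≈ 1.2219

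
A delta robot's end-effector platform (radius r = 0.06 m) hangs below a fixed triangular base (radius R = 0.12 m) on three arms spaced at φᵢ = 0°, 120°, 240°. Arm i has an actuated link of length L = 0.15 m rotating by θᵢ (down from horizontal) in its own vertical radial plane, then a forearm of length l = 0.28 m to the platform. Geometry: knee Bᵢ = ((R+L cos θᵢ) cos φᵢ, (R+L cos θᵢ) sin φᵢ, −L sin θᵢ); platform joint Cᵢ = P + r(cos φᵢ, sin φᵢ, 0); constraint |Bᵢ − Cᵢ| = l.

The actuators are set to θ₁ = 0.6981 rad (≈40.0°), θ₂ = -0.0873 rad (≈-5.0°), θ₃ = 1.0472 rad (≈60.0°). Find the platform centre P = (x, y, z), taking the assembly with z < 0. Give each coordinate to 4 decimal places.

S1 = (0.1749·cos0.0°, 0.1749·sin0.0°, -0.0964) = (0.1749, 0.0000, -0.0964)
φ2=120.0°: virtual centre (-0.1047, 0.1814, 0.0131), radius l
arm 3 at φ=240.0°: ρ3 = 0.1350;  S3 = (-0.0675, -0.1169, -0.1299)
subtract pairs → two planes through P
[-0.5592 0.3627 0.2190]·P = 0.0041;  [-0.4848 -0.2338 -0.0670]·P = -0.0048
det = 0.3066;  x = 0.0025+0.0878z,  y = 0.0153+-0.4684z
quadratic in z: (1.2271)z²+(0.1483)z+(-0.0391)=0, √Δ=0.4627 → z ∈ {-0.2490, 0.1281}; z = -0.2490 (taking z<0)
x = -0.0193, y = 0.1319

(-0.0193, 0.1319, -0.2490)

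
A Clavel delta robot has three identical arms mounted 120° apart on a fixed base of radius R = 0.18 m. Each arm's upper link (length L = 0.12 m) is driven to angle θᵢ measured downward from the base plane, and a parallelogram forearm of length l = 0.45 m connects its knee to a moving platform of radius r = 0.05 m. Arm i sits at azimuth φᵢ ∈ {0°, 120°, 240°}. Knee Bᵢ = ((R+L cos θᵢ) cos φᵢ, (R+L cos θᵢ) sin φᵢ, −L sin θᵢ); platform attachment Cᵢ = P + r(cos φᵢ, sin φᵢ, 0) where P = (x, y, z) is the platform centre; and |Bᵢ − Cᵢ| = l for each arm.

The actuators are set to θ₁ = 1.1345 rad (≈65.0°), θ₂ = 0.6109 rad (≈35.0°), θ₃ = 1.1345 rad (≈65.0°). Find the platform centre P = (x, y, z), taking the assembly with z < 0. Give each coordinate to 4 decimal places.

(-0.0407, 0.0704, -0.4942)

S1 = (0.1807·cos0.0°, 0.1807·sin0.0°, -0.1088) = (0.1807, 0.0000, -0.1088)
S2 = (0.2283·cos120.0°, 0.2283·sin120.0°, -0.0688) = (-0.1141, 0.1977, -0.0688)
arm 3 at φ=240.0°: ρ3 = 0.1807;  S3 = (-0.0904, -0.1565, -0.1088)
subtract pairs → two planes through P
plane₁₂: -0.5897x+0.3954y+0.0799z = 0.0124
Cramer: x(z) = -0.0097+0.0626z;  y(z) = 0.0168-0.1085z
sphere 1 gives Az²+Bz+C=0 with A=1.0157, B=0.1900, C=-0.1541;  B²−4AC=0.6623;  roots -0.4942, 0.3071;  negative root z = -0.4942
x = -0.0407, y = 0.0704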